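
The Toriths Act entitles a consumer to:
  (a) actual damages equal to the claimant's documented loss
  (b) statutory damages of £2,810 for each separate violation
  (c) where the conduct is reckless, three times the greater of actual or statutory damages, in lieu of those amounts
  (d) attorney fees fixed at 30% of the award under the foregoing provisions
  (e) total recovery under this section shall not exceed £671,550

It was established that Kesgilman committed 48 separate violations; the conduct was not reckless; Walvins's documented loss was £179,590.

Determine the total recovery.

Statutory damages: 48 × £2,810 = £134,880
Conduct not reckless: the in-lieu enhancement does not apply.
Actual plus statutory damages: £179,590 + £134,880 = £314,470
Attorney fees: 30% of £314,470 = £94,341
Total before cap: £314,470 + £94,341 = £408,811
Cap at £671,550: £408,811 is within the cap, no reduction.

£408,811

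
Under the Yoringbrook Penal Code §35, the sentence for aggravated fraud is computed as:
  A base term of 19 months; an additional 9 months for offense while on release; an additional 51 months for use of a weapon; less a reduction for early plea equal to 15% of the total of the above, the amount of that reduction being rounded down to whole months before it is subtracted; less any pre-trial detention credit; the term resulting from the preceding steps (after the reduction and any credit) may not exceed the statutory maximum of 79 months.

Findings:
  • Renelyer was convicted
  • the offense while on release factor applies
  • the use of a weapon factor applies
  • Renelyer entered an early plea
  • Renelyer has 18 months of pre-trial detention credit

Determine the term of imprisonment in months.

Offense while on release enhancement: +9 months
Use of a weapon enhancement: +51 months
Adjusted term: 19 months + 9 months + 51 months = 79 months
Early plea reduction: 15% of 79 months = 11 months (rounded down)
After reduction: 79 − 11 = 68 months
Less pre-trial detention credit: 68 months − 18 months = 50 months
Cap at 79 months: 50 months is within the cap, no reduction.

50 months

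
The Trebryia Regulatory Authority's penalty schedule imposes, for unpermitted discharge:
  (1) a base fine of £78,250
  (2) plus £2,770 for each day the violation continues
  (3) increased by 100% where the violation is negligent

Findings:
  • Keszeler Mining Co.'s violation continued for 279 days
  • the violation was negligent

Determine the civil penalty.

Per-day component: 279 × £2,770 = £772,830
Base plus per-day: £78,250 + £772,830 = £851,080
Enhancement: 100% of £851,080 = £851,080
Enhanced fine: £851,080 + £851,080 = £1,702,160

£1,702,160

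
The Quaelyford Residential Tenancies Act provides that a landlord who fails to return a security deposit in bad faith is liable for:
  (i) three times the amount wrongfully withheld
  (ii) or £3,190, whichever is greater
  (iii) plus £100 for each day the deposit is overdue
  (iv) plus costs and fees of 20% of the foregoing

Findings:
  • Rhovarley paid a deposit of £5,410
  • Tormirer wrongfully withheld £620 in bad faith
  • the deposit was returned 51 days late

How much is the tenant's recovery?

Trebled: 3 × £620 = £1,860
Minimum £3,190: £1,860 is below the minimum → £3,190
Late-return penalty: 51 × £100 = £5,100
Damages plus late penalty: £3,190 + £5,100 = £8,290
Costs and fees: 20% of £8,290 = £1,658
Total recovery: £8,290 + £1,658 = £9,948

Recovery: £9,948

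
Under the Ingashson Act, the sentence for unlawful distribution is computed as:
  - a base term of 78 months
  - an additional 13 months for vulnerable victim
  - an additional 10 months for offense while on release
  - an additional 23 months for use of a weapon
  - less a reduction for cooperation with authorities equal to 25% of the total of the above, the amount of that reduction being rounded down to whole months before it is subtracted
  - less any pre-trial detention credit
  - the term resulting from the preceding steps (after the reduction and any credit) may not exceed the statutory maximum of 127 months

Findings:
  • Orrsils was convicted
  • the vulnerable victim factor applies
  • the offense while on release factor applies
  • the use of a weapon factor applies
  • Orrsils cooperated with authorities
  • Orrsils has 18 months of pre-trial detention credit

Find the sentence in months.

Vulnerable victim enhancement: +13 months
Offense while on release enhancement: +10 months
Use of a weapon enhancement: +23 months
Adjusted term: 78 months + 13 months + 10 months + 23 months = 124 months
Cooperation with authorities reduction: 25% of 124 months = 31 months (rounded down)
After reduction: 124 − 31 = 93 months
Less pre-trial detention credit: 93 months − 18 months = 75 months
Cap at 127 months: 75 months is within the cap, no reduction.

75 months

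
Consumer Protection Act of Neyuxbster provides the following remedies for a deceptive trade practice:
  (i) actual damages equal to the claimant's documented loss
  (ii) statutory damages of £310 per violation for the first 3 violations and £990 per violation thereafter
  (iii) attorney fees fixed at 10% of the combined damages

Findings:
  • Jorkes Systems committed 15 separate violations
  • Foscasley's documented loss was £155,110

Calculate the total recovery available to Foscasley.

First 3 violations: 3 × £310 = £930
Remaining violations: (15 − 3) × £990 = £11,880
Statutory damages: £930 + £11,880 = £12,810
Combined damages: £155,110 + £12,810 = £167,920
Attorney fees: 10% of £167,920 = £16,792
Total recovery: £167,920 + £16,792 = £184,712

£184,712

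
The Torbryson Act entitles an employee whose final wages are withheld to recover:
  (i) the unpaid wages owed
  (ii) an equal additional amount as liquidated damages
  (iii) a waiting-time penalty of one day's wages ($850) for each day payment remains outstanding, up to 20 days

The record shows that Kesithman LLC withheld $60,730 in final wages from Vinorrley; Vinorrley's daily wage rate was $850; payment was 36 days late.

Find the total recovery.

$138,460

Liquidated damages (equal amount): $60,730
Penalty days: min(36, 20) = 20
Waiting-time penalty: 20 × $850 = $17,000
Total award: $60,730 + $60,730 + $17,000 = $138,460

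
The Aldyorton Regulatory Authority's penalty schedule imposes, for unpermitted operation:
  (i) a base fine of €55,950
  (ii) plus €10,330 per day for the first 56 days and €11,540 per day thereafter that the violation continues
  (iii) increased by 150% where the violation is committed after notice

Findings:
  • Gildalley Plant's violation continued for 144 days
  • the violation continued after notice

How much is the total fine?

First 56 days: 56 × €10,330 = €578,480
Remaining days: (144 − 56) × €11,540 = €1,015,520
Per-day component: €578,480 + €1,015,520 = €1,594,000
Base plus per-day: €55,950 + €1,594,000 = €1,649,950
Enhancement: 150% of €1,649,950 = €2,474,925
Enhanced fine: €1,649,950 + €2,474,925 = €4,124,875

€4,124,875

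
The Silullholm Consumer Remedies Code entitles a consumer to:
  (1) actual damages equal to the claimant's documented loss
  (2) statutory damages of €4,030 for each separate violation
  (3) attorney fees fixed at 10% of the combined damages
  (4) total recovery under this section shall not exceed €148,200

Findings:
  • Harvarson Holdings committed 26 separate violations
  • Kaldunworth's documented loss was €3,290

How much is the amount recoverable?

€118,877

Statutory damages: 26 × €4,030 = €104,780
Combined damages: €3,290 + €104,780 = €108,070
Attorney fees: 10% of €108,070 = €10,807
Total before cap: €108,070 + €10,807 = €118,877
Cap at €148,200: €118,877 is within the cap, no reduction.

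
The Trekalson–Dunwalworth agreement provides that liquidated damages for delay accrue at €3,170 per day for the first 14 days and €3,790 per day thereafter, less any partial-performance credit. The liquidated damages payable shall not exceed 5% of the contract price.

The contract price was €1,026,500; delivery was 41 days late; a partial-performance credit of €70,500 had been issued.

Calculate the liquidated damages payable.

First 14 days: 14 × €3,170 = €44,380
Remaining days: (41 − 14) × €3,790 = €102,330
Accrued per-day damages: €44,380 + €102,330 = €146,710
Less partial-performance credit: €146,710 − €70,500 = €76,210
Cap: 5% of €1,026,500 = €51,325
Cap at €51,325: €76,210 exceeds the cap → €51,325

Liquidated damages: €51,325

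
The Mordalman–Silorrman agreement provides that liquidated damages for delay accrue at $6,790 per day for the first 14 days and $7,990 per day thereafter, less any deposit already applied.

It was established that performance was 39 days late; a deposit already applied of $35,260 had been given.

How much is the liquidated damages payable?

$259,550

First 14 days: 14 × $6,790 = $95,060
Remaining days: (39 − 14) × $7,990 = $199,750
Accrued per-day damages: $95,060 + $199,750 = $294,810
Less deposit already applied: $294,810 − $35,260 = $259,550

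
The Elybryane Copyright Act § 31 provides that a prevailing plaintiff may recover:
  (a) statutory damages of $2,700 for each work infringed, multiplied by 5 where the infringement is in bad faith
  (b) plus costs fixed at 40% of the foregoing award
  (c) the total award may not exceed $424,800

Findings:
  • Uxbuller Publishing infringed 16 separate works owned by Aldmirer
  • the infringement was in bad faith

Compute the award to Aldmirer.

Statutory damages: 16 × $2,700 = $43,200
Multiplied by 5: 5 × $43,200 = $216,000
Costs: 40% of $216,000 = $86,400
Award plus costs: $216,000 + $86,400 = $302,400
Cap at $424,800: $302,400 is within the cap, no reduction.

$302,400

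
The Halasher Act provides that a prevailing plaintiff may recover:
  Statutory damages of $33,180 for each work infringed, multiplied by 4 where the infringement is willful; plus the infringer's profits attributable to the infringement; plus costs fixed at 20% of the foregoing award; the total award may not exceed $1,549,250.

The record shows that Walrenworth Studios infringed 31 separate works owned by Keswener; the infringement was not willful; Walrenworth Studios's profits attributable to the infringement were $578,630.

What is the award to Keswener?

$1,549,250

Statutory damages: 31 × $33,180 = $1,028,580
Infringement not willful: no ×4 enhancement.
Combined award: $1,028,580 + $578,630 = $1,607,210
Costs: 20% of $1,607,210 = $321,442
Award plus costs: $1,607,210 + $321,442 = $1,928,652
Cap at $1,549,250: $1,928,652 exceeds the cap → $1,549,250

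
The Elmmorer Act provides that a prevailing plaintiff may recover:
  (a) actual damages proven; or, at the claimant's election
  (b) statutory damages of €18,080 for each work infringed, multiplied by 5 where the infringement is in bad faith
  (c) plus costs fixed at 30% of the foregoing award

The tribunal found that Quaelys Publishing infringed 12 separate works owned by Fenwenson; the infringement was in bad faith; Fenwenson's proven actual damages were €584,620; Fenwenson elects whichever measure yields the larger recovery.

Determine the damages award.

Award: €1,410,240

Statutory damages: 12 × €18,080 = €216,960
Multiplied by 5: 5 × €216,960 = €1,084,800
Greater of actual damages (€584,620) or enhanced statutory damages (€1,084,800): €1,084,800
Costs: 30% of €1,084,800 = €325,440
Award plus costs: €1,084,800 + €325,440 = €1,410,240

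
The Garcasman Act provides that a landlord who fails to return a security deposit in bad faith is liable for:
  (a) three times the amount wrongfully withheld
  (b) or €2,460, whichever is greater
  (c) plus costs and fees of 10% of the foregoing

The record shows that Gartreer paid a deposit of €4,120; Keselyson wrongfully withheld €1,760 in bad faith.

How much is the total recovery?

Trebled: 3 × €1,760 = €5,280
Minimum €2,460: €5,280 meets the minimum, no increase.
Costs and fees: 10% of €5,280 = €528
Total recovery: €5,280 + €528 = €5,808

Recovery: €5,808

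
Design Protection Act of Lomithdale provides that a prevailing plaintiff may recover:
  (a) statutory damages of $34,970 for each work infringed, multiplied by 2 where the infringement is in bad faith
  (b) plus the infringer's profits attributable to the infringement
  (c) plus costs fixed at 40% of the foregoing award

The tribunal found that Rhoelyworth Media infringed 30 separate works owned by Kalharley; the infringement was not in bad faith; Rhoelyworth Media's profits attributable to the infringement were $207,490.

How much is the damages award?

Statutory damages: 30 × $34,970 = $1,049,100
Infringement not in bad faith: no ×2 enhancement.
Combined award: $1,049,100 + $207,490 = $1,256,590
Costs: 40% of $1,256,590 = $502,636
Award plus costs: $1,256,590 + $502,636 = $1,759,226

Award: $1,759,226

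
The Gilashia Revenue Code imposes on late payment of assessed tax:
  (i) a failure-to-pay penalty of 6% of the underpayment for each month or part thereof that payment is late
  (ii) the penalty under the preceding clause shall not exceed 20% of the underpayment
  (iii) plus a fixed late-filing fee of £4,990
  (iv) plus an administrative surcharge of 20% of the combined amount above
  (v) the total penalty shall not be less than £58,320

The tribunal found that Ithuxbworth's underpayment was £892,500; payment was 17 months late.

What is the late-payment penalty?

£220,188

Accrued rate: 6% × 17 = 102%, capped at 20% → 20%
Failure-to-pay penalty: 20% of £892,500 = £178,500
Penalty before surcharge: £178,500 + £4,990 = £183,490
Administrative surcharge: 20% of £183,490 = £36,698
Total penalty: £183,490 + £36,698 = £220,188
Minimum £58,320: £220,188 meets the minimum, no increase.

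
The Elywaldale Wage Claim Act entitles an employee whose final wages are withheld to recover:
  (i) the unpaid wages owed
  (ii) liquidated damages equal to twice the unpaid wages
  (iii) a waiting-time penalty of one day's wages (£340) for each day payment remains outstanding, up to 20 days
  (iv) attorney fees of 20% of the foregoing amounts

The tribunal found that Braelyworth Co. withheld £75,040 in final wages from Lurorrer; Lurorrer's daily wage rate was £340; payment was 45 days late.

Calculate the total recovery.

Doubled: 2 × £75,040 = £150,080
Penalty days: min(45, 20) = 20
Waiting-time penalty: 20 × £340 = £6,800
Subtotal: £75,040 + £150,080 + £6,800 = £231,920
Attorney fees: 20% of £231,920 = £46,384
Total award: £231,920 + £46,384 = £278,304

£278,304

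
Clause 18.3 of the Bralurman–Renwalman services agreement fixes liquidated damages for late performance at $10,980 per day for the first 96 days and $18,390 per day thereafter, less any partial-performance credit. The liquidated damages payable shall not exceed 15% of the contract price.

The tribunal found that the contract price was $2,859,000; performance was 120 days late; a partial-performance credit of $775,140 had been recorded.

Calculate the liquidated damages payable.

First 96 days: 96 × $10,980 = $1,054,080
Remaining days: (120 − 96) × $18,390 = $441,360
Accrued per-day damages: $1,054,080 + $441,360 = $1,495,440
Less partial-performance credit: $1,495,440 − $775,140 = $720,300
Cap: 15% of $2,859,000 = $428,850
Cap at $428,850: $720,300 exceeds the cap → $428,850

$428,850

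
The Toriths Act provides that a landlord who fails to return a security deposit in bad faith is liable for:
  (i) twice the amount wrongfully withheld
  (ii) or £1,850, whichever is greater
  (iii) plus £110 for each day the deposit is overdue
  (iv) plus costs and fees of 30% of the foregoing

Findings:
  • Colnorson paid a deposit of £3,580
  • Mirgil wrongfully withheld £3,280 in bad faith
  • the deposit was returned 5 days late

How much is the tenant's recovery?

£9,243

Doubled: 2 × £3,280 = £6,560
Minimum £1,850: £6,560 meets the minimum, no increase.
Late-return penalty: 5 × £110 = £550
Damages plus late penalty: £6,560 + £550 = £7,110
Costs and fees: 30% of £7,110 = £2,133
Total recovery: £7,110 + £2,133 = £9,243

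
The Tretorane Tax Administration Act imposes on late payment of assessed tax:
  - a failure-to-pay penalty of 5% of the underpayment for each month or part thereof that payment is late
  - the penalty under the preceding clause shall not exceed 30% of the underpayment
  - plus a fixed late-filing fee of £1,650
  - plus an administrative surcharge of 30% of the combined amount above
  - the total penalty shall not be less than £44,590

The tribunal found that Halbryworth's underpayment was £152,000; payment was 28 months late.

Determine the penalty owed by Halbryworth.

Accrued rate: 5% × 28 = 140%, capped at 30% → 30%
Failure-to-pay penalty: 30% of £152,000 = £45,600
Penalty before surcharge: £45,600 + £1,650 = £47,250
Administrative surcharge: 30% of £47,250 = £14,175
Total penalty: £47,250 + £14,175 = £61,425
Minimum £44,590: £61,425 meets the minimum, no increase.

Penalty: £61,425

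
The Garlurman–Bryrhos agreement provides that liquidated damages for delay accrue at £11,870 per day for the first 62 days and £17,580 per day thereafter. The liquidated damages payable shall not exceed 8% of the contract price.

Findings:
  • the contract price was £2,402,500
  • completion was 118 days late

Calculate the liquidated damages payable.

£192,200

First 62 days: 62 × £11,870 = £735,940
Remaining days: (118 − 62) × £17,580 = £984,480
Accrued per-day damages: £735,940 + £984,480 = £1,720,420
Cap: 8% of £2,402,500 = £192,200
Cap at £192,200: £1,720,420 exceeds the cap → £192,200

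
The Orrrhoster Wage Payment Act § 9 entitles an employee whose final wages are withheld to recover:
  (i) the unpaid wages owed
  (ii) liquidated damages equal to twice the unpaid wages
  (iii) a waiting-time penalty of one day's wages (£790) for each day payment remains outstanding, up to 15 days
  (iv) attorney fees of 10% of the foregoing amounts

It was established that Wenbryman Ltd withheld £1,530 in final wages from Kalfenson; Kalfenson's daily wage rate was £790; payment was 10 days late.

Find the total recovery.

Doubled: 2 × £1,530 = £3,060
Penalty days: min(10, 15) = 10
Waiting-time penalty: 10 × £790 = £7,900
Subtotal: £1,530 + £3,060 + £7,900 = £12,490
Attorney fees: 10% of £12,490 = £1,249
Total award: £12,490 + £1,249 = £13,739

£13,739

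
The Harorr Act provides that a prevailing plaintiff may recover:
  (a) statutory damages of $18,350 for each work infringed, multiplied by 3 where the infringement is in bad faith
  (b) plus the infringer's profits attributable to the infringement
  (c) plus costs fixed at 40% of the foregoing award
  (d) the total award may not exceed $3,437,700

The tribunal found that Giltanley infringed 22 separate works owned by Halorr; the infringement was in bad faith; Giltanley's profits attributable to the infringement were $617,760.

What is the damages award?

$2,560,404

Statutory damages: 22 × $18,350 = $403,700
Trebled: 3 × $403,700 = $1,211,100
Combined award: $1,211,100 + $617,760 = $1,828,860
Costs: 40% of $1,828,860 = $731,544
Award plus costs: $1,828,860 + $731,544 = $2,560,404
Cap at $3,437,700: $2,560,404 is within the cap, no reduction.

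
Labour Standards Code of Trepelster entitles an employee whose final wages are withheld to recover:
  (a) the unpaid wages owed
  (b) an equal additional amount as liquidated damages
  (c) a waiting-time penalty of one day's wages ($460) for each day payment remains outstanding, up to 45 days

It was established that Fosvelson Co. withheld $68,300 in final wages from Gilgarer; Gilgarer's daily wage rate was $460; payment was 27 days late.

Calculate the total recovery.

$149,020

Liquidated damages (equal amount): $68,300
Penalty days: min(27, 45) = 27
Waiting-time penalty: 27 × $460 = $12,420
Total award: $68,300 + $68,300 + $12,420 = $149,020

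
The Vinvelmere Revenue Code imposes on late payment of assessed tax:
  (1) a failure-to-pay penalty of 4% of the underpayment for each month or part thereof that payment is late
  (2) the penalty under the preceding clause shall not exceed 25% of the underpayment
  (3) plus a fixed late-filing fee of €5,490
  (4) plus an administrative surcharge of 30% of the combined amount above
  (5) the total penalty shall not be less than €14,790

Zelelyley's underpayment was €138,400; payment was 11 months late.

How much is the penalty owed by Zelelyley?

€52,117

Accrued rate: 4% × 11 = 44%, capped at 25% → 25%
Failure-to-pay penalty: 25% of €138,400 = €34,600
Penalty before surcharge: €34,600 + €5,490 = €40,090
Administrative surcharge: 30% of €40,090 = €12,027
Total penalty: €40,090 + €12,027 = €52,117
Minimum €14,790: €52,117 meets the minimum, no increase.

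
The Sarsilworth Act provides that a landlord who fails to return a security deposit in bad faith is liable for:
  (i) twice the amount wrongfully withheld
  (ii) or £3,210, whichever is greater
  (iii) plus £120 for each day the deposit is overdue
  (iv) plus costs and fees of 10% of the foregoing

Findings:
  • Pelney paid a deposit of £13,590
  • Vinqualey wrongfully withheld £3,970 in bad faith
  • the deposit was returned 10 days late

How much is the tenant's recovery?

£10,054

Doubled: 2 × £3,970 = £7,940
Minimum £3,210: £7,940 meets the minimum, no increase.
Late-return penalty: 10 × £120 = £1,200
Damages plus late penalty: £7,940 + £1,200 = £9,140
Costs and fees: 10% of £9,140 = £914
Total recovery: £9,140 + £914 = £10,054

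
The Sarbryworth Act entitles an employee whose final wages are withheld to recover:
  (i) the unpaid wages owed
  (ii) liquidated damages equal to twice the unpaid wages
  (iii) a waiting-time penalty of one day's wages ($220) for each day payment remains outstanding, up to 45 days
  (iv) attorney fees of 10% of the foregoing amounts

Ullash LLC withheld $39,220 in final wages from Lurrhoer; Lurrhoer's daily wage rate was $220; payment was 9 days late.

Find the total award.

$131,604

Doubled: 2 × $39,220 = $78,440
Penalty days: min(9, 45) = 9
Waiting-time penalty: 9 × $220 = $1,980
Subtotal: $39,220 + $78,440 + $1,980 = $119,640
Attorney fees: 10% of $119,640 = $11,964
Total award: $119,640 + $11,964 = $131,604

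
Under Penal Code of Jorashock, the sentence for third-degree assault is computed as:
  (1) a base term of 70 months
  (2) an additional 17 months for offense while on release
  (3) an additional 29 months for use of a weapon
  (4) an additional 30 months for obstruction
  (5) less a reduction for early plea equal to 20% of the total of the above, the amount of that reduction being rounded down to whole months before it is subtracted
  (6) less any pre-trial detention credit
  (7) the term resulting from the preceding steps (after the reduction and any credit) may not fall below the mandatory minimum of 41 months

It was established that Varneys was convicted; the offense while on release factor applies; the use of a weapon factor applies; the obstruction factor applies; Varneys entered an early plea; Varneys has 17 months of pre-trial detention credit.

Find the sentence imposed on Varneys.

Offense while on release enhancement: +17 months
Use of a weapon enhancement: +29 months
Obstruction enhancement: +30 months
Adjusted term: 70 months + 17 months + 29 months + 30 months = 146 months
Early plea reduction: 20% of 146 months = 29 months (rounded down)
After reduction: 146 − 29 = 117 months
Less pre-trial detention credit: 117 months − 17 months = 100 months
Minimum 41 months: 100 months meets the minimum, no increase.

100 months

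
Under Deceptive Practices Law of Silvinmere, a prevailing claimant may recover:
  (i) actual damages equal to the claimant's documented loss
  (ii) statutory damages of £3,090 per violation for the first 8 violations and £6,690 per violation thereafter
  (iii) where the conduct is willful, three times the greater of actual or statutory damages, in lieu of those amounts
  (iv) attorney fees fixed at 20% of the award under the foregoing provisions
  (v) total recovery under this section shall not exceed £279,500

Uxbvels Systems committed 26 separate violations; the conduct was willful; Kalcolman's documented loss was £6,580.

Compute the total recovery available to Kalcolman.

First 8 violations: 8 × £3,090 = £24,720
Remaining violations: (26 − 8) × £6,690 = £120,420
Statutory damages: £24,720 + £120,420 = £145,140
Greater of actual damages (£6,580) or statutory damages (£145,140): £145,140
Trebled: 3 × £145,140 = £435,420
Attorney fees: 20% of £435,420 = £87,084
Total before cap: £435,420 + £87,084 = £522,504
Cap at £279,500: £522,504 exceeds the cap → £279,500

£279,500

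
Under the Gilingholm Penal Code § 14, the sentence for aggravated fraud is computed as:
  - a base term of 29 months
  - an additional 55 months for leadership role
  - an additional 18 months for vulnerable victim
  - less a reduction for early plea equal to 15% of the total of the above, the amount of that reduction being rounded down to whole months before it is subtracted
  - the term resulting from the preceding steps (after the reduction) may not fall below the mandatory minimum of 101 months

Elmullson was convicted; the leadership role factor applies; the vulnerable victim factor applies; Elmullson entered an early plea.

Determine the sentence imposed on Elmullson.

Sentence: 101 months

Leadership role enhancement: +55 months
Vulnerable victim enhancement: +18 months
Adjusted term: 29 months + 55 months + 18 months = 102 months
Early plea reduction: 15% of 102 months = 15 months (rounded down)
After reduction: 102 − 15 = 87 months
Minimum 101 months: 87 months is below the minimum → 101 months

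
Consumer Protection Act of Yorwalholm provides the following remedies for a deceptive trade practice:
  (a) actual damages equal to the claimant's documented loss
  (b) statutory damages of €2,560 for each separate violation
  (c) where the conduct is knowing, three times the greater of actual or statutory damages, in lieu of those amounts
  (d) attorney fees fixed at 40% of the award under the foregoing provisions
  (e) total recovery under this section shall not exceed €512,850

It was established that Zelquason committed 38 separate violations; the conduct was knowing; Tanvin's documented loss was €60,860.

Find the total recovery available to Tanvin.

Statutory damages: 38 × €2,560 = €97,280
Greater of actual damages (€60,860) or statutory damages (€97,280): €97,280
Trebled: 3 × €97,280 = €291,840
Attorney fees: 40% of €291,840 = €116,736
Total before cap: €291,840 + €116,736 = €408,576
Cap at €512,850: €408,576 is within the cap, no reduction.

€408,576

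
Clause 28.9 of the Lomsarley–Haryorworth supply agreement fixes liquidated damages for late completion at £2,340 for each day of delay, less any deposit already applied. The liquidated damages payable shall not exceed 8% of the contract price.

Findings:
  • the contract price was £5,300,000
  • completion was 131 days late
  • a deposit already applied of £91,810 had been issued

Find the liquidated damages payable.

Per-day damages: 131 × £2,340 = £306,540
Less deposit already applied: £306,540 − £91,810 = £214,730
Cap: 8% of £5,300,000 = £424,000
Cap at £424,000: £214,730 is within the cap, no reduction.

£214,730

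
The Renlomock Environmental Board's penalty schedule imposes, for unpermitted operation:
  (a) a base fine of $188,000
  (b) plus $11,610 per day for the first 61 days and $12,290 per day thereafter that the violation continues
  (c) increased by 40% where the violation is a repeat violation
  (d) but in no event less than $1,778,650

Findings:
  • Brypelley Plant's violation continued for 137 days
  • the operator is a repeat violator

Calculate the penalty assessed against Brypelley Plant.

First 61 days: 61 × $11,610 = $708,210
Remaining days: (137 − 61) × $12,290 = $934,040
Per-day component: $708,210 + $934,040 = $1,642,250
Base plus per-day: $188,000 + $1,642,250 = $1,830,250
Enhancement: 40% of $1,830,250 = $732,100
Enhanced fine: $1,830,250 + $732,100 = $2,562,350
Minimum $1,778,650: $2,562,350 meets the minimum, no increase.

$2,562,350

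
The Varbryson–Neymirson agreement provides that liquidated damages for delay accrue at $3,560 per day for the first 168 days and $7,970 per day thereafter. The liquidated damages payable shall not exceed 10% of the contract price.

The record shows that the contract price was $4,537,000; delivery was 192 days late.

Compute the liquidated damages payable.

First 168 days: 168 × $3,560 = $598,080
Remaining days: (192 − 168) × $7,970 = $191,280
Accrued per-day damages: $598,080 + $191,280 = $789,360
Cap: 10% of $4,537,000 = $453,700
Cap at $453,700: $789,360 exceeds the cap → $453,700

Liquidated damages: $453,700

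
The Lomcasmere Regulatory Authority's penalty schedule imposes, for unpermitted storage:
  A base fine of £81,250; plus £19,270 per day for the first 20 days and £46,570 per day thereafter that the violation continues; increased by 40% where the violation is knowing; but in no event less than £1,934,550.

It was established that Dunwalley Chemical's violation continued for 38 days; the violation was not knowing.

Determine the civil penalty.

First 20 days: 20 × £19,270 = £385,400
Remaining days: (38 − 20) × £46,570 = £838,260
Per-day component: £385,400 + £838,260 = £1,223,660
Base plus per-day: £81,250 + £1,223,660 = £1,304,910
The violation was not knowing: no 40% increase.
Minimum £1,934,550: £1,304,910 is below the minimum → £1,934,550

£1,934,550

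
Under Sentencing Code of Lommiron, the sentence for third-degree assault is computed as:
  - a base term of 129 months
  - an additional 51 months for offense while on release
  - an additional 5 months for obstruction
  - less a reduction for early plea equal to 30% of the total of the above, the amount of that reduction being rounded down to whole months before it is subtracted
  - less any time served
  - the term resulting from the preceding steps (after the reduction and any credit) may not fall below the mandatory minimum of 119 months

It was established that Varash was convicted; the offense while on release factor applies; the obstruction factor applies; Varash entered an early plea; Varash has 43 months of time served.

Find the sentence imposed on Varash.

119 months

Offense while on release enhancement: +51 months
Obstruction enhancement: +5 months
Adjusted term: 129 months + 51 months + 5 months = 185 months
Early plea reduction: 30% of 185 months = 55 months (rounded down)
After reduction: 185 − 55 = 130 months
Less time served: 130 months − 43 months = 87 months
Minimum 119 months: 87 months is below the minimum → 119 months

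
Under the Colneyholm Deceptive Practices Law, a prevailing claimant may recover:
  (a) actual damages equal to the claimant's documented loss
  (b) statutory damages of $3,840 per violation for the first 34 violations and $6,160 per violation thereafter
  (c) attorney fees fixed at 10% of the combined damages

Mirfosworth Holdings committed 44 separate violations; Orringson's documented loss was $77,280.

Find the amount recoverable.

First 34 violations: 34 × $3,840 = $130,560
Remaining violations: (44 − 34) × $6,160 = $61,600
Statutory damages: $130,560 + $61,600 = $192,160
Combined damages: $77,280 + $192,160 = $269,440
Attorney fees: 10% of $269,440 = $26,944
Total recovery: $269,440 + $26,944 = $296,384

$296,384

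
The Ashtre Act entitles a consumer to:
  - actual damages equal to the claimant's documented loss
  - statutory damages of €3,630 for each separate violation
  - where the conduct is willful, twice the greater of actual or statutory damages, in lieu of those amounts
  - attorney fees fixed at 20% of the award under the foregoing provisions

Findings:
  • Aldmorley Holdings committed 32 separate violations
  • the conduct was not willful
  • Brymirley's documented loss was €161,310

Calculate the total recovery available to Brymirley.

€332,964

Statutory damages: 32 × €3,630 = €116,160
Conduct not willful: the in-lieu enhancement does not apply.
Actual plus statutory damages: €161,310 + €116,160 = €277,470
Attorney fees: 20% of €277,470 = €55,494
Total recovery: €277,470 + €55,494 = €332,964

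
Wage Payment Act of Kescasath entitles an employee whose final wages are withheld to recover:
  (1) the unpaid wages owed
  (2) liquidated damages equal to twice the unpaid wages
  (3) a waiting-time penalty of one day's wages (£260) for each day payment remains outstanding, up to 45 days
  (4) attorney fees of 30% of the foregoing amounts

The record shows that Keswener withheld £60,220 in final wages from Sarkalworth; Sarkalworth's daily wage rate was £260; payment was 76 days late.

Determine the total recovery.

Doubled: 2 × £60,220 = £120,440
Penalty days: min(76, 45) = 45
Waiting-time penalty: 45 × £260 = £11,700
Subtotal: £60,220 + £120,440 + £11,700 = £192,360
Attorney fees: 30% of £192,360 = £57,708
Total award: £192,360 + £57,708 = £250,068

£250,068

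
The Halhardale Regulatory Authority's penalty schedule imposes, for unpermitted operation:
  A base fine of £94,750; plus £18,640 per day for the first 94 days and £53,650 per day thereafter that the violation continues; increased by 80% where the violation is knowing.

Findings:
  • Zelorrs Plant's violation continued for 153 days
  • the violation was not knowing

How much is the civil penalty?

£5,012,260

First 94 days: 94 × £18,640 = £1,752,160
Remaining days: (153 − 94) × £53,650 = £3,165,350
Per-day component: £1,752,160 + £3,165,350 = £4,917,510
Base plus per-day: £94,750 + £4,917,510 = £5,012,260
The violation was not knowing: no 80% increase.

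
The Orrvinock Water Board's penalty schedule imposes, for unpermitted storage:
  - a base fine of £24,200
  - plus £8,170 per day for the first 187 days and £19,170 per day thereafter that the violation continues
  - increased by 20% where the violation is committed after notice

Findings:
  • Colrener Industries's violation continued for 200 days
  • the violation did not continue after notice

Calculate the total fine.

First 187 days: 187 × £8,170 = £1,527,790
Remaining days: (200 − 187) × £19,170 = £249,210
Per-day component: £1,527,790 + £249,210 = £1,777,000
Base plus per-day: £24,200 + £1,777,000 = £1,801,200
The violation did not continue after notice: no 20% increase.

£1,801,200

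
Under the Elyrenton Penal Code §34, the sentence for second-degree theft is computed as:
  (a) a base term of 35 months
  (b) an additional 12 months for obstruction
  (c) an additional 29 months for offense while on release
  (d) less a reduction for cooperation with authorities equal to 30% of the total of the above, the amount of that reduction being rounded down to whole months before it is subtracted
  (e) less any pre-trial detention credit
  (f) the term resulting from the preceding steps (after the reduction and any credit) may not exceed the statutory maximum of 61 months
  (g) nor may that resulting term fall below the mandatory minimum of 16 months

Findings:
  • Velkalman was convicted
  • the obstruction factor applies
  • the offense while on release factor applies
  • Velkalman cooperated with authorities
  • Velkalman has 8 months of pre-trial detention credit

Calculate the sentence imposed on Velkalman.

Sentence: 46 months

Obstruction enhancement: +12 months
Offense while on release enhancement: +29 months
Adjusted term: 35 months + 12 months + 29 months = 76 months
Cooperation with authorities reduction: 30% of 76 months = 22 months (rounded down)
After reduction: 76 − 22 = 54 months
Less pre-trial detention credit: 54 months − 8 months = 46 months
Cap at 61 months: 46 months is within the cap, no reduction.
Minimum 16 months: 46 months meets the minimum, no increase.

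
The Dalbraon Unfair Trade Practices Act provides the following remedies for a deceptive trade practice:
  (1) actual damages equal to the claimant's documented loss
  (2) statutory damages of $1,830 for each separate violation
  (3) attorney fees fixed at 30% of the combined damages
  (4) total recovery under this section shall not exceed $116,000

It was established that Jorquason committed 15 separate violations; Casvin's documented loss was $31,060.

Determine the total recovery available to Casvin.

Total recovery: $76,063

Statutory damages: 15 × $1,830 = $27,450
Combined damages: $31,060 + $27,450 = $58,510
Attorney fees: 30% of $58,510 = $17,553
Total before cap: $58,510 + $17,553 = $76,063
Cap at $116,000: $76,063 is within the cap, no reduction.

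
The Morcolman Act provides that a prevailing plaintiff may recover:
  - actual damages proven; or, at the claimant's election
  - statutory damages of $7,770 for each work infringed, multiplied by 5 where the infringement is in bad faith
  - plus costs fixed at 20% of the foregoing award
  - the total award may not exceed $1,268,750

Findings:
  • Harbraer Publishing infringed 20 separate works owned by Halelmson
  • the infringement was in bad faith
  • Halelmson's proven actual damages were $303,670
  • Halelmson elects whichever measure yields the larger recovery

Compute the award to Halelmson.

Statutory damages: 20 × $7,770 = $155,400
Multiplied by 5: 5 × $155,400 = $777,000
Greater of actual damages ($303,670) or enhanced statutory damages ($777,000): $777,000
Costs: 20% of $777,000 = $155,400
Award plus costs: $777,000 + $155,400 = $932,400
Cap at $1,268,750: $932,400 is within the cap, no reduction.

$932,400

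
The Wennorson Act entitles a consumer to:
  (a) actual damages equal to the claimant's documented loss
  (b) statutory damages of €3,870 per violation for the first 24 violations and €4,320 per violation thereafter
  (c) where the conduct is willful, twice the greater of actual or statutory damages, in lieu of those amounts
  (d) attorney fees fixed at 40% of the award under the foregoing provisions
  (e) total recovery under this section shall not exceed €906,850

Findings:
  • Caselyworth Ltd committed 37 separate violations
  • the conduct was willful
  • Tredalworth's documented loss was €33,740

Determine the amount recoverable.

First 24 violations: 24 × €3,870 = €92,880
Remaining violations: (37 − 24) × €4,320 = €56,160
Statutory damages: €92,880 + €56,160 = €149,040
Greater of actual damages (€33,740) or statutory damages (€149,040): €149,040
Doubled: 2 × €149,040 = €298,080
Attorney fees: 40% of €298,080 = €119,232
Total before cap: €298,080 + €119,232 = €417,312
Cap at €906,850: €417,312 is within the cap, no reduction.

€417,312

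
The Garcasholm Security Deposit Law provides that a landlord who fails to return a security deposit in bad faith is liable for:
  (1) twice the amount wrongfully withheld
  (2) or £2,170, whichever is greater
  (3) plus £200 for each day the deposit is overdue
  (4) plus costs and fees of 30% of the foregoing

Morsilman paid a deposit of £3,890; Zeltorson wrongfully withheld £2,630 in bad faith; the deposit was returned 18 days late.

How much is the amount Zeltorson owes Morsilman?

£11,518

Doubled: 2 × £2,630 = £5,260
Minimum £2,170: £5,260 meets the minimum, no increase.
Late-return penalty: 18 × £200 = £3,600
Damages plus late penalty: £5,260 + £3,600 = £8,860
Costs and fees: 30% of £8,860 = £2,658
Total recovery: £8,860 + £2,658 = £11,518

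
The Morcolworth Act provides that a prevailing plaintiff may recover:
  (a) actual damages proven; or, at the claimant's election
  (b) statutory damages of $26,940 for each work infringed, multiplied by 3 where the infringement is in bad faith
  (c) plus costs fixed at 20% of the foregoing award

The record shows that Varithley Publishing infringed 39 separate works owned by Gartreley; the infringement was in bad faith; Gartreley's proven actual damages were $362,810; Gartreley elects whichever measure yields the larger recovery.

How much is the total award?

Statutory damages: 39 × $26,940 = $1,050,660
Trebled: 3 × $1,050,660 = $3,151,980
Greater of actual damages ($362,810) or enhanced statutory damages ($3,151,980): $3,151,980
Costs: 20% of $3,151,980 = $630,396
Award plus costs: $3,151,980 + $630,396 = $3,782,376

$3,782,376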